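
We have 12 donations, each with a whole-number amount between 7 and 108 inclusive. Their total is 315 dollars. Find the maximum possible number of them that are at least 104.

2

Suppose k of them are at least 104. Those contribute at least 104 each and the other 12 − k at least 7 each.
So the total is at least 104k + 7(12 − k) = 84 + 97k. This must be ≤ 315, giving k ≤ 2.
k = 2 is achieved by 2 values at 104 and 10 at 7, total 278; add 37 to one value (staying below 104) to reach 315.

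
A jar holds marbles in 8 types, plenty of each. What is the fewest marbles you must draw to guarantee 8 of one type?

57

You could draw 7 of every type without reaching 8 of any — 56 in all.
One more forces 8 of some type, so 56 + 1 = 57.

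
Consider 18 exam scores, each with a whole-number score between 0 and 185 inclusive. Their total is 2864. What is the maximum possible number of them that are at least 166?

With k values at 166 or above and the rest at least 0, the sum is at least 0 + 166k.
Since the sum is 2864, we need 166k ≤ 2864, i.e. k ≤ 17.
k = 17 is achieved by 17 values at 166 and 1 at 0, total 2822; add 42 to one value (staying below 166) to reach 2864.

17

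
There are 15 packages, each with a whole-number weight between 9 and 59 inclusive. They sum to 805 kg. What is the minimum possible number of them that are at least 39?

12

If only k of them are at least 39, the other 15 − k are at most 38, so the total is at most k·59 + (15 − k)·38.
This must reach 805, so k·59 + (15 − k)·38 ≥ 805, giving k ≥ 12.
Exactly 12 works: 12 values at 59 and 3 at 38 total 822; lower one of the high values by 17 (still ≥ 39) to hit 805.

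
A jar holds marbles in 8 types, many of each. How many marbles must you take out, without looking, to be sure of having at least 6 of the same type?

You could draw 5 of every type without reaching 6 of any — 40 in all.
One more forces 6 of some type, so 40 + 1 = 41.

41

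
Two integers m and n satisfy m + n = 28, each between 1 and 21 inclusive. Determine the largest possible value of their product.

With m + n fixed, mn peaks when the two are closest together.
Taking m = 14 and n = 14 (both in [1, 21]) gives mn = 196.

196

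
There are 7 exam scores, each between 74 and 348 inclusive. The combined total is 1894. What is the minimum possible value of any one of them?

74

Minimizing one value means maximizing the remaining 6.
The other 6 can take up 6 × 348 = 2088 ≥ 1894 − 74, so one score can sit at its floor of 74.
Achievable: one at 74 and the other 6 totalling 1820, which fits since 6 × 74 ≤ 1820 ≤ 6 × 348.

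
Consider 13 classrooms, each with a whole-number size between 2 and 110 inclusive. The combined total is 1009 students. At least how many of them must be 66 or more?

Each value short of 66 is at most 65, costing at least 110 − 65 = 45 against the maximum total of 1430.
We can afford to lose at most 1430 − 1009 = 421, so at most ⌊421/45⌋ = 9 fall short, and at least 4 are ≥ 66.
Exactly 4 works: 4 values at 110 and 9 at 65 total 1025; lower one of the high values by 16 (still ≥ 66) to hit 1009.

4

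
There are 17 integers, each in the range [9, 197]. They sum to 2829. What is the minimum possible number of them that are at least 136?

Suppose at most 17 − j of them reach 136; then j values are ≤ 135 and the rest ≤ 197.
The total is then ≤ 135·j + 197·(17 − j) = 3349 − 62j. For this to be ≥ 2829 we need j ≤ 8, so at least 17 − 8 = 9 must reach 136.
Exactly 9 works: 9 values at 197 and 8 at 135 total 2853; lower one of the high values by 24 (still ≥ 136) to hit 2829.

9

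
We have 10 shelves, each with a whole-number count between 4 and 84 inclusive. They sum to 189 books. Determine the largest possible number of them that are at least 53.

3

If k of the values are ≥ 53, the total is ≥ 53k + 4(10 − k).
Setting 53k + 4(10 − k) ≤ 189 gives 49k ≤ 149, so k ≤ 3.
k = 3 is achieved by 3 values at 53 and 7 at 4, total 187; add 2 to one value (staying below 53) to reach 189.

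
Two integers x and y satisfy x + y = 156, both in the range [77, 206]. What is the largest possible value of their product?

6084

xy = x(156 − x) is maximized when x is as near 156/2 as the bounds allow.
Taking x = 78 and y = 78 (both in [77, 206]) gives xy = 6084.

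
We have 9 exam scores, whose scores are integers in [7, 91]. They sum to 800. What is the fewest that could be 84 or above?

7

Suppose at most 9 − j of them reach 84; then j values are ≤ 83 and the rest ≤ 91.
The total is then ≤ 83·j + 91·(9 − j) = 819 − 8j. For this to be ≥ 800 we need j ≤ 2, so at least 9 − 2 = 7 must reach 84.
Exactly 7 works: 7 values at 91 and 2 at 83 total 803; lower one of the high values by 3 (still ≥ 84) to hit 800.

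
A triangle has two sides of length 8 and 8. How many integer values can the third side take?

The triangle inequality gives |8 − 8| < c < 8 + 8, i.e. 0 < c < 16.
So c can be any integer from 1 to 15: 15 values.

15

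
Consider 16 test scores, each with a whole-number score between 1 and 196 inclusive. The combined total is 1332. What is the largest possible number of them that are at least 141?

If k of the values are ≥ 141, the total is ≥ 141k + 1(16 − k).
Setting 141k + 1(16 − k) ≤ 1332 gives 140k ≤ 1316, so k ≤ 9.
k = 9 is achieved by 9 values at 141 and 7 at 1, total 1276; add 56 to one value (staying below 141) to reach 1332.

9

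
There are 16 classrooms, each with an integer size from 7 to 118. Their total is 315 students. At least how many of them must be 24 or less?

5

Each value above 24 is at least 25, contributing at least 25 − 7 = 18 above the floor 7.
The sum exceeds the floor total 112 by 203, so at most ⌊203/18⌋ = 11 exceed 24, and at least 5 are ≤ 24.
Exactly 5 works: 5 values at 7 and 11 at 25 total 310; raise one of the low values by 5 (still ≤ 24) to hit 315.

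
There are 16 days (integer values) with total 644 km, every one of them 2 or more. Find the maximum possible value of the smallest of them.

If every one of the 16 were at least 41, the total would be at least 16 × 41 = 656 > 644.
Achievable: 12 of them at 40 and 4 at 41 total 644.

40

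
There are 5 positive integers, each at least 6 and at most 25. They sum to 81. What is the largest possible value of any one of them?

25

To make one integer as large as possible, make the other 4 as small as possible.
The other 4 contribute at least 4 × 6 = 24, leaving at most 81 − 24 = 57.
But each integer is capped at 25, so the maximum is 25.
Achievable: one at 25 and the other 4 totalling 56, which fits since 4 × 6 ≤ 56 ≤ 4 × 25.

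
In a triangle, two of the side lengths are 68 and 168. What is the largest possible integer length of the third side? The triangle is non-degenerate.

The third side must be less than 68 + 168 = 236.
The largest integer below 236 is 235.

235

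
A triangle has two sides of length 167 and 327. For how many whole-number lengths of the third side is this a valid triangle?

The triangle inequality gives |167 − 327| < c < 167 + 327, i.e. 160 < c < 494.
So c can be any integer from 161 to 493: 333 values.

333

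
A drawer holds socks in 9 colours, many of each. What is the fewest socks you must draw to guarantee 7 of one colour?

55

In the worst case you draw 6 of each of the 9 colours: 9 × 6 = 54.
One more forces 7 of some colour, so 54 + 1 = 55.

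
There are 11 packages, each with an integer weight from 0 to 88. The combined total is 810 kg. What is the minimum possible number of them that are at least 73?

Each value short of 73 is at most 72, costing at least 88 − 72 = 16 against the maximum total of 968.
We can afford to lose at most 968 − 810 = 158, so at most ⌊158/16⌋ = 9 fall short, and at least 2 are ≥ 73.
Exactly 2 works: 2 values at 88 and 9 at 72 total 824; lower one of the high values by 14 (still ≥ 73) to hit 810.

2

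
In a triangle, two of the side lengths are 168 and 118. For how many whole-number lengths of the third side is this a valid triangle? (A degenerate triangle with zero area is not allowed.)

The triangle inequality gives |168 − 118| < c < 168 + 118, i.e. 50 < c < 286.
So c can be any integer from 51 to 285: 235 values.

235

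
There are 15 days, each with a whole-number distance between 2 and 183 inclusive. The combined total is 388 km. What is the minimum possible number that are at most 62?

Each value above 62 is at least 63, contributing at least 63 − 2 = 61 above the floor 2.
The sum exceeds the floor total 30 by 358, so at most ⌊358/61⌋ = 5 exceed 62, and at least 10 are ≤ 62.
Exactly 10 works: 10 values at 2 and 5 at 63 total 335; raise one of the low values by 53 (still ≤ 62) to hit 388.

10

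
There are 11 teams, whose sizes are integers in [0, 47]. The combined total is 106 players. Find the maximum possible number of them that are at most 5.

9

Suppose k of them are at most 5. Those contribute at most 5 each and the rest at most 47 each.
So the total is at most 5k + 47(11 − k) = 517 − 42k. This must still be ≥ 106, so k ≤ 9.
k = 9 is achieved by 9 values at 5 and 2 at 47, total 139; lower one of the 47's by 33 (still > 5) to reach 106.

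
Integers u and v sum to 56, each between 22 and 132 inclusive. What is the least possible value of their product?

uv = u(56 − u) is concave in u, so over [22, 34] it is minimized at an endpoint.
The extreme feasible split is u = 22, v = 34, giving uv = 748.

748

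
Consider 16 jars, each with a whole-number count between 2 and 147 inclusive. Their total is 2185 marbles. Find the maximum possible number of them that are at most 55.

Each value at 55 or below falls at least 147 − 55 = 92 short of the ceiling 147.
The ceiling total is 16 × 147 = 2352, and we need 2185, so at most ⌊(2352 − 2185)/92⌋ = 1 can be that low.
k = 1 is achieved by 1 value at 55 and 15 at 147, total 2260; lower one of the 147's by 75 (still > 55) to reach 2185.

1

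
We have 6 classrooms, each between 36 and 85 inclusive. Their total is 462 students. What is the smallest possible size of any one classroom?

Minimizing one value means maximizing the remaining 5.
The other 5 contribute at most 5 × 85 = 425, leaving at least 462 − 425 = 37.
Since 37 ≥ 36, this is achievable: one at 37 and 5 at 85.

37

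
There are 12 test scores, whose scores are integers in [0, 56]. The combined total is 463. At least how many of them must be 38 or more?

If only k of them are at least 38, the other 12 − k are at most 37, so the total is at most k·56 + (12 − k)·37.
This must reach 463, so k·56 + (12 − k)·37 ≥ 463, giving k ≥ 1.
Exactly 1 works: 1 value at 56 and 11 at 37 total 463.

1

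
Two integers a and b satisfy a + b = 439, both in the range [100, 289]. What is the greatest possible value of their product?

For a fixed sum, the product ab is largest when a and b are as close as possible.
Taking a = 219 and b = 220 (both in [100, 289]) gives ab = 48180.

48180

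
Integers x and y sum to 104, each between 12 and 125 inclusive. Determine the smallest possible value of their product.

xy = x(104 − x) is concave in x, so over [12, 92] it is minimized at an endpoint.
The extreme feasible split is x = 12, y = 92, giving xy = 1104.

1104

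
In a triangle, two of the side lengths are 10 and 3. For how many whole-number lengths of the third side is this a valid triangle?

The triangle inequality gives |10 − 3| < c < 10 + 3, i.e. 7 < c < 13.
So c can be any integer from 8 to 12: 5 values.

5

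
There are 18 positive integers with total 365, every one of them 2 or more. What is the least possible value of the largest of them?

21

The average is 365/18 > 20, so not all 18 can be 20 or less; the largest is ≥ 21.
Equality holds with 5 values of 21 and 13 values of 20.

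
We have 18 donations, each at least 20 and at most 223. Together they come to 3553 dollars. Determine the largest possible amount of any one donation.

To make one donation as large as possible, make the other 17 as small as possible.
The other 17 contribute at least 17 × 20 = 340, leaving at most 3553 − 340 = 3213.
But each donation is capped at 223, so the maximum is 223.
Achievable: one at 223 and the other 17 totalling 3330, which fits since 17 × 20 ≤ 3330 ≤ 17 × 223.

223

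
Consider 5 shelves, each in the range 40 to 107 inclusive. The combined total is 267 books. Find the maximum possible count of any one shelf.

107

To make one shelf as large as possible, make the other 4 as small as possible.
The other 4 contribute at least 4 × 40 = 160, leaving at most 267 − 160 = 107.
Since 107 ≤ 107, this is achievable: one at 107 and 4 at 40.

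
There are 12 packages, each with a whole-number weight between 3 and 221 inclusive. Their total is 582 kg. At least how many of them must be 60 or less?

3

Let j be the number exceeding 60. Then the total is ≥ 61·j + 3·(12 − j) = 36 + 58j.
So 58j ≤ 546 and j ≤ 9; hence at least 12 − 9 = 3 are ≤ 60.
Exactly 3 works: 3 values at 3 and 9 at 61 total 558; raise one of the low values by 24 (still ≤ 60) to hit 582.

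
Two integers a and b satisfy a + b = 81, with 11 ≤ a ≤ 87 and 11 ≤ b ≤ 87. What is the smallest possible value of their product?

770

Since a + b is fixed, pushing one of them to its bound minimizes the product.
At the endpoint a = 11, b = 81 − 11 = 70, so ab = 11 × 70 = 770.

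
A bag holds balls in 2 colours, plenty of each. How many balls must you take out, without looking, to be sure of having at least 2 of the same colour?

In the worst case you draw 1 of each of the 2 colours: 2 × 1 = 2.
One more forces 2 of some colour, so 2 + 1 = 3.

3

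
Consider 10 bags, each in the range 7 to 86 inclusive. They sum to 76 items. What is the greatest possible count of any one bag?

To make one bag as large as possible, make the other 9 as small as possible.
The other 9 contribute at least 9 × 7 = 63, leaving at most 76 − 63 = 13.
Since 13 ≤ 86, this is achievable: one at 13 and 9 at 7.

13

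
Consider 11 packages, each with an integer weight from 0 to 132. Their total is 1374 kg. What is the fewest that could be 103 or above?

If only k of them are at least 103, the other 11 − k are at most 102, so the total is at most k·132 + (11 − k)·102.
This must reach 1374, so k·132 + (11 − k)·102 ≥ 1374, giving k ≥ 9.
Exactly 9 works: 9 values at 132 and 2 at 102 total 1392; lower one of the high values by 18 (still ≥ 103) to hit 1374.

9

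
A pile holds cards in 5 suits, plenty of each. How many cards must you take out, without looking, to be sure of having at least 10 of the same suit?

46

You could draw 9 of every suit without reaching 10 of any — 45 in all.
One more forces 10 of some suit, so 45 + 1 = 46.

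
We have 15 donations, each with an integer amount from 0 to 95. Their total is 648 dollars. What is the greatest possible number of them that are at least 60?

10

Suppose k of them are at least 60. Those contribute at least 60 each and the other 15 − k at least 0 each.
So the total is at least 60k + 0(15 − k) = 0 + 60k. This must be ≤ 648, giving k ≤ 10.
k = 10 is achieved by 10 values at 60 and 5 at 0, total 600; add 48 to one value (staying below 60) to reach 648.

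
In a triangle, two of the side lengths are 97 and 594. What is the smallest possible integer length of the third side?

498

The third side must exceed |97 − 594| = 497.
The smallest integer above 497 is 498.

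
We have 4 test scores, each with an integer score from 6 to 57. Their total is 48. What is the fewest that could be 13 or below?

If only k of them are at most 13, the other 4 − k are at least 14, so the total is at least (4 − k)·14 + k·6.
This is ≤ 48, so (4 − k)·14 + 6k ≤ 48, which gives k ≥ 1.
Exactly 1 works: 1 value at 6 and 3 at 14 total 48.

1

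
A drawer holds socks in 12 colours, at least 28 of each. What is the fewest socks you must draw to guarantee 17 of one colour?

193

You could draw 16 of every colour without reaching 17 of any — 192 in all.
One more forces 17 of some colour, so 192 + 1 = 193.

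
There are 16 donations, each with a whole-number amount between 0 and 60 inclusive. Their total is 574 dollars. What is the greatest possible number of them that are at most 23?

Each value at 23 or below falls at least 60 − 23 = 37 short of the ceiling 60.
The ceiling total is 16 × 60 = 960, and we need 574, so at most ⌊(960 − 574)/37⌋ = 10 can be that low.
k = 10 is achieved by 10 values at 23 and 6 at 60, total 590; lower one of the 60's by 16 (still > 23) to reach 574.

10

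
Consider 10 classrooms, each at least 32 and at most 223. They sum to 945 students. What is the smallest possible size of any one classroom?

Minimizing one value means maximizing the remaining 9.
The other 9 can take up 9 × 223 = 2007 ≥ 945 − 32, so one classroom can sit at its floor of 32.
Achievable: one at 32 and the other 9 totalling 913, which fits since 9 × 32 ≤ 913 ≤ 9 × 223.

32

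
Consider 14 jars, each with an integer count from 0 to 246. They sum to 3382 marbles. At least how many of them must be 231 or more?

11

Each value short of 231 is at most 230, costing at least 246 − 230 = 16 against the maximum total of 3444.
We can afford to lose at most 3444 − 3382 = 62, so at most ⌊62/16⌋ = 3 fall short, and at least 11 are ≥ 231.
Exactly 11 works: 11 values at 246 and 3 at 230 total 3396; lower one of the high values by 14 (still ≥ 231) to hit 3382.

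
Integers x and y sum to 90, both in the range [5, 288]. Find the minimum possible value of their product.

For a fixed sum, xy is smallest when x and y are as far apart as possible.
The extreme feasible split is x = 5, y = 85, giving xy = 425.

425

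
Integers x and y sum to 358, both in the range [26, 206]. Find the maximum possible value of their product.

With x + y fixed, xy peaks when the two are closest together.
Taking x = 179 and y = 179 (both in [26, 206]) gives xy = 32041.

32041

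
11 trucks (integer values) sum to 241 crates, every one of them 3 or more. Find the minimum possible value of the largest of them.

22

Some value must be at least ⌈241/11⌉ = 22, since 11 × 21 = 231 < 241.
Achievable: 10 of them at 22 and 1 at 21 total 241.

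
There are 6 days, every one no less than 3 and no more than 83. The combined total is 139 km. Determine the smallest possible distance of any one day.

3

To make one day as small as possible, make the other 5 as large as possible.
The other 5 can take up 5 × 83 = 415 ≥ 139 − 3, so one day can sit at its floor of 3.
Achievable: one at 3 and the other 5 totalling 136, which fits since 5 × 3 ≤ 136 ≤ 5 × 83.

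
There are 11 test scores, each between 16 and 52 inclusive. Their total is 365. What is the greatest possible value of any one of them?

52

Maximizing one value means minimizing the remaining 10.
The other 10 contribute at least 10 × 16 = 160, leaving at most 365 − 160 = 205.
But each score is capped at 52, so the maximum is 52.
Achievable: one at 52 and the other 10 totalling 313, which fits since 10 × 16 ≤ 313 ≤ 10 × 52.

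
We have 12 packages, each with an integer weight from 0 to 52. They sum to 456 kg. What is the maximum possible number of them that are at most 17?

Suppose k of them are at most 17. Those contribute at most 17 each and the rest at most 52 each.
So the total is at most 17k + 52(12 − k) = 624 − 35k. This must still be ≥ 456, so k ≤ 4.
k = 4 is achieved by 4 values at 17 and 8 at 52, total 484; lower one of the 52's by 28 (still > 17) to reach 456.

4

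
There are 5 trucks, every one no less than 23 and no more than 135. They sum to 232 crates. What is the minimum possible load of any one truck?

Minimizing one value means maximizing the remaining 4.
The other 4 can take up 4 × 135 = 540 ≥ 232 − 23, so one truck can sit at its floor of 23.
Achievable: one at 23 and the other 4 totalling 209, which fits since 4 × 23 ≤ 209 ≤ 4 × 135.

23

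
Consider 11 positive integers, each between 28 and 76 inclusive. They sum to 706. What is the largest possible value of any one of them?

76

Maximizing one value means minimizing the remaining 10.
The other 10 contribute at least 10 × 28 = 280, leaving at most 706 − 280 = 426.
But each integer is capped at 76, so the maximum is 76.
Achievable: one at 76 and the other 10 totalling 630, which fits since 10 × 28 ≤ 630 ≤ 10 × 76.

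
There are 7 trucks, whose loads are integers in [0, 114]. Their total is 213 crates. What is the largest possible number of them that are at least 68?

With k values at 68 or above and the rest at least 0, the sum is at least 0 + 68k.
Since the sum is 213, we need 68k ≤ 213, i.e. k ≤ 3.
k = 3 is achieved by 3 values at 68 and 4 at 0, total 204; add 9 to one value (staying below 68) to reach 213.

3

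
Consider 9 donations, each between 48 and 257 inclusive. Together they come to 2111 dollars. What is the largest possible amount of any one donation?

257

Maximizing one value means minimizing the remaining 8.
The other 8 contribute at least 8 × 48 = 384, leaving at most 2111 − 384 = 1727.
But each donation is capped at 257, so the maximum is 257.
Achievable: one at 257 and the other 8 totalling 1854, which fits since 8 × 48 ≤ 1854 ≤ 8 × 257.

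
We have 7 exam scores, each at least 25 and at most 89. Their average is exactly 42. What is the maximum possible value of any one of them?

To make one score as large as possible, make the other 6 as small as possible.
The total is 7 × 42 = 294.
The other 6 contribute at least 6 × 25 = 150, leaving at most 294 − 150 = 144.
But each score is capped at 89, so the maximum is 89.
Achievable: one at 89 and the other 6 totalling 205, which fits since 6 × 25 ≤ 205 ≤ 6 × 89.

89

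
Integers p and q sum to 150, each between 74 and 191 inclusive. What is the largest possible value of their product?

With p + q fixed, pq peaks when the two are closest together.
Taking p = 75 and q = 75 (both in [74, 191]) gives pq = 5625.

5625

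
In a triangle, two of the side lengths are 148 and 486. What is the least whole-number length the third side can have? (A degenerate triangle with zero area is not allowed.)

339

The third side must exceed |148 − 486| = 338.
The smallest integer above 338 is 339.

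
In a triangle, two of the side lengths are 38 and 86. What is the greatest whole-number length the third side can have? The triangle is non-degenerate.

The third side must be less than 38 + 86 = 124.
The largest integer below 124 is 123.

123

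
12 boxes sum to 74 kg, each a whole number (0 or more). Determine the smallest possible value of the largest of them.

7

The 12 values sum to 74, so their maximum is at least ⌈74/12⌉ = 7.
Achievable: 2 of them at 7 and 10 at 6 total 74.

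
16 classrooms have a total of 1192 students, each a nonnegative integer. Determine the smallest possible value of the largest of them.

75

The average is 1192/16 > 74, so not all 16 can be 74 or less; the largest is ≥ 75.
Taking 8 copies of 74 and 8 copies of 75 gives exactly 1192, so 75 is attained.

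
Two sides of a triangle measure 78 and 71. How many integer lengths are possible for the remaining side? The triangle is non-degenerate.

The triangle inequality gives |78 − 71| < c < 78 + 71, i.e. 7 < c < 149.
So c can be any integer from 8 to 148: 141 values.

141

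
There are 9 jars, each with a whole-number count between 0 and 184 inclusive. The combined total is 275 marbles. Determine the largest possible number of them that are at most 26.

Suppose k of them are at most 26. Those contribute at most 26 each and the rest at most 184 each.
So the total is at most 26k + 184(9 − k) = 1656 − 158k. This must still be ≥ 275, so k ≤ 8.
k = 8 is achieved by 8 values at 26 and 1 at 184, total 392; lower one of the 184's by 117 (still > 26) to reach 275.

8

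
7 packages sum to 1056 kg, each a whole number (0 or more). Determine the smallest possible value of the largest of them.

151

Some value must be at least ⌈1056/7⌉ = 151, since 7 × 150 = 1050 < 1056.
Taking 1 copy of 150 and 6 copies of 151 gives exactly 1056, so 151 is attained.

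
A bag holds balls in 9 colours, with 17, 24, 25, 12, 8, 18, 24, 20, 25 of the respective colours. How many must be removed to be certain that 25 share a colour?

In the worst case you take as many as possible of each colour without reaching 25: 17 + 24 + 24 + 12 + 8 + 18 + 24 + 20 + 24 = 171.
The next one must give 25 of some colour, so 171 + 1 = 172.

172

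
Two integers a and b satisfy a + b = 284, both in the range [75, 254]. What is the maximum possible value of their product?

With a + b fixed, ab peaks when the two are closest together.
Taking a = 142 and b = 142 (both in [75, 254]) gives ab = 20164.

20164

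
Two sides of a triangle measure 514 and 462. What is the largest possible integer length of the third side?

975

The third side must be less than 514 + 462 = 976.
The largest integer below 976 is 975.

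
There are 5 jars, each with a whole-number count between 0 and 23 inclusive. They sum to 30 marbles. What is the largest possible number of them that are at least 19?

If k of the values are ≥ 19, the total is ≥ 19k + 0(5 − k).
Setting 19k + 0(5 − k) ≤ 30 gives 19k ≤ 30, so k ≤ 1.
k = 1 is achieved by 1 value at 19 and 4 at 0, total 19; add 11 to one value (staying below 19) to reach 30.

1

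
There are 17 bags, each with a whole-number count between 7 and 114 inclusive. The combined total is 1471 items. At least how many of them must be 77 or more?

If only k of them are at least 77, the other 17 − k are at most 76, so the total is at most k·114 + (17 − k)·76.
This must reach 1471, so k·114 + (17 − k)·76 ≥ 1471, giving k ≥ 5.
Exactly 5 works: 5 values at 114 and 12 at 76 total 1482; lower one of the high values by 11 (still ≥ 77) to hit 1471.

5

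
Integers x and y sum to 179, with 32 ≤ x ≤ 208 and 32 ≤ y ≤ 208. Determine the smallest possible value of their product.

4704

For a fixed sum, xy is smallest when x and y are as far apart as possible.
The extreme feasible split is x = 32, y = 147, giving xy = 4704.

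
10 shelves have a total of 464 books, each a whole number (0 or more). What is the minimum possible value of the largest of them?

If every one of the 10 were at most 46, the total would be at most 10 × 46 = 460 < 464.
Achievable: 4 of them at 47 and 6 at 46 total 464.

47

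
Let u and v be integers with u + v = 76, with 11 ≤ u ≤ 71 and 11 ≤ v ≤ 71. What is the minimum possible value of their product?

715

For a fixed sum, uv is smallest when u and v are as far apart as possible.
The extreme feasible split is u = 11, v = 65, giving uv = 715.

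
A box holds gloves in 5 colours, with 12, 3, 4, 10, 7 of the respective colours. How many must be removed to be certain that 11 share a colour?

35

In the worst case you take as many as possible of each colour without reaching 11: 10 + 3 + 4 + 10 + 7 = 34.
The next one must give 11 of some colour, so 34 + 1 = 35.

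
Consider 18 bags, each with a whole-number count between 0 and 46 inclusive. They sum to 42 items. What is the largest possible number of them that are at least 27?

With k values at 27 or above and the rest at least 0, the sum is at least 0 + 27k.
Since the sum is 42, we need 27k ≤ 42, i.e. k ≤ 1.
k = 1 is achieved by 1 value at 27 and 17 at 0, total 27; add 15 to one value (staying below 27) to reach 42.

1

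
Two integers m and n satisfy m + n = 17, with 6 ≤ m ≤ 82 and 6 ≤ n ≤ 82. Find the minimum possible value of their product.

For a fixed sum, mn is smallest when m and n are as far apart as possible.
At the endpoint m = 6, n = 17 − 6 = 11, so mn = 6 × 11 = 66.

66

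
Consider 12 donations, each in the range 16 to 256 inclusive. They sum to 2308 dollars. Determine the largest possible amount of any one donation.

256

Maximizing one value means minimizing the remaining 11.
The other 11 contribute at least 11 × 16 = 176, leaving at most 2308 − 176 = 2132.
But each donation is capped at 256, so the maximum is 256.
Achievable: one at 256 and the other 11 totalling 2052, which fits since 11 × 16 ≤ 2052 ≤ 11 × 256.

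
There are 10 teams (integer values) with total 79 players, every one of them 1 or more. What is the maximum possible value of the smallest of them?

7

The average is 79/10 < 8, so some value is ≤ 7.
Achievable: 1 of them at 7 and 9 at 8 total 79.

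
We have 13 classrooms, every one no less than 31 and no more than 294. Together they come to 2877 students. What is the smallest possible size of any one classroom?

31

Minimizing one value means maximizing the remaining 12.
The other 12 can take up 12 × 294 = 3528 ≥ 2877 − 31, so one classroom can sit at its floor of 31.
Achievable: one at 31 and the other 12 totalling 2846, which fits since 12 × 31 ≤ 2846 ≤ 12 × 294.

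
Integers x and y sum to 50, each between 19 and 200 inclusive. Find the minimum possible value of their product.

589

Since x + y is fixed, pushing one of them to its bound minimizes the product.
At the endpoint x = 19, y = 50 − 19 = 31, so xy = 19 × 31 = 589.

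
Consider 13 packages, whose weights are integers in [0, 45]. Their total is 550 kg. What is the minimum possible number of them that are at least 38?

Suppose at most 13 − j of them reach 38; then j values are ≤ 37 and the rest ≤ 45.
The total is then ≤ 37·j + 45·(13 − j) = 585 − 8j. For this to be ≥ 550 we need j ≤ 4, so at least 13 − 4 = 9 must reach 38.
Exactly 9 works: 9 values at 45 and 4 at 37 total 553; lower one of the high values by 3 (still ≥ 38) to hit 550.

9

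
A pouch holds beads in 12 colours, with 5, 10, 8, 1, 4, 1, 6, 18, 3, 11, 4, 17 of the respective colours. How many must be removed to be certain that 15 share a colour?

82

In the worst case you take as many as possible of each colour without reaching 15: 5 + 10 + 8 + 1 + 4 + 1 + 6 + 14 + 3 + 11 + 4 + 14 = 81.
The next one must give 15 of some colour, so 81 + 1 = 82.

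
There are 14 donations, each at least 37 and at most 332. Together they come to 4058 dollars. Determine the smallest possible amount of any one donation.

37

To make one donation as small as possible, make the other 13 as large as possible.
The other 13 can take up 13 × 332 = 4316 ≥ 4058 − 37, so one donation can sit at its floor of 37.
Achievable: one at 37 and the other 13 totalling 4021, which fits since 13 × 37 ≤ 4021 ≤ 13 × 332.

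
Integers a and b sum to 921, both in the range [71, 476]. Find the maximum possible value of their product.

212060

With a + b fixed, ab peaks when the two are closest together.
Taking a = 460 and b = 461 (both in [71, 476]) gives ab = 212060.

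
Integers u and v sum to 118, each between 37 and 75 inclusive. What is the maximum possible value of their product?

For a fixed sum, the product uv is largest when u and v are as close as possible.
Taking u = 59 and v = 59 (both in [37, 75]) gives uv = 3481.

3481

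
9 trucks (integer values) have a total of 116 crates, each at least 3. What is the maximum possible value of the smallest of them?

The average is 116/9 < 13, so some value is ≤ 12.
Taking 1 copy of 12 and 8 copies of 13 gives exactly 116, so 12 is attained.

12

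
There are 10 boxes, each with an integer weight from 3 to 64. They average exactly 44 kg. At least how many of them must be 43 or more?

The total is 10 × 44 = 440.
Each value short of 43 is at most 42, costing at least 64 − 42 = 22 against the maximum total of 640.
We can afford to lose at most 640 − 440 = 200, so at most ⌊200/22⌋ = 9 fall short, and at least 1 are ≥ 43.
Exactly 1 works: 1 value at 64 and 9 at 42 total 442; lower one of the high values by 2 (still ≥ 43) to hit 440.

1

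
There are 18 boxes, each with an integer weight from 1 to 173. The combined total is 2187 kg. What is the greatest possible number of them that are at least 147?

14

If k of the values are ≥ 147, the total is ≥ 147k + 1(18 − k).
Setting 147k + 1(18 − k) ≤ 2187 gives 146k ≤ 2169, so k ≤ 14.
k = 14 is achieved by 14 values at 147 and 4 at 1, total 2062; add 125 to one value (staying below 147) to reach 2187.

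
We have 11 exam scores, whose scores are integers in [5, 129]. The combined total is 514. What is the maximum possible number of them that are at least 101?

With k values at 101 or above and the rest at least 5, the sum is at least 55 + 96k.
Since the sum is 514, we need 96k ≤ 459, i.e. k ≤ 4.
k = 4 is achieved by 4 values at 101 and 7 at 5, total 439; add 75 to one value (staying below 101) to reach 514.

4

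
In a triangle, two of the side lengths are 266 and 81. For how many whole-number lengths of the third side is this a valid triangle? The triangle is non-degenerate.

The triangle inequality gives |266 − 81| < c < 266 + 81, i.e. 185 < c < 347.
So c can be any integer from 186 to 346: 161 values.

161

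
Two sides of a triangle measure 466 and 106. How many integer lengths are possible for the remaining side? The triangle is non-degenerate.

The triangle inequality gives |466 − 106| < c < 466 + 106, i.e. 360 < c < 572.
So c can be any integer from 361 to 571: 211 values.

211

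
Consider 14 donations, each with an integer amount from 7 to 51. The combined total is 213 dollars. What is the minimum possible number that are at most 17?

Each value above 17 is at least 18, contributing at least 18 − 7 = 11 above the floor 7.
The sum exceeds the floor total 98 by 115, so at most ⌊115/11⌋ = 10 exceed 17, and at least 4 are ≤ 17.
Exactly 4 works: 4 values at 7 and 10 at 18 total 208; raise one of the low values by 5 (still ≤ 17) to hit 213.

4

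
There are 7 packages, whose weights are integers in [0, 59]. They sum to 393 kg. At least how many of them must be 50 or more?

5

If only k of them are at least 50, the other 7 − k are at most 49, so the total is at most k·59 + (7 − k)·49.
This must reach 393, so k·59 + (7 − k)·49 ≥ 393, giving k ≥ 5.
Exactly 5 works: 5 values at 59 and 2 at 49 total 393.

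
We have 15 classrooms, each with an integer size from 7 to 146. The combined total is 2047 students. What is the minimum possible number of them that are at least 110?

If only k of them are at least 110, the other 15 − k are at most 109, so the total is at most k·146 + (15 − k)·109.
This must reach 2047, so k·146 + (15 − k)·109 ≥ 2047, giving k ≥ 12.
Exactly 12 works: 12 values at 146 and 3 at 109 total 2079; lower one of the high values by 32 (still ≥ 110) to hit 2047.

12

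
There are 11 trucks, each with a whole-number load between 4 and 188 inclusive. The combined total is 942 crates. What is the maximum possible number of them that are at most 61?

Suppose k of them are at most 61. Those contribute at most 61 each and the rest at most 188 each.
So the total is at most 61k + 188(11 − k) = 2068 − 127k. This must still be ≥ 942, so k ≤ 8.
k = 8 is achieved by 8 values at 61 and 3 at 188, total 1052; lower one of the 188's by 110 (still > 61) to reach 942.

8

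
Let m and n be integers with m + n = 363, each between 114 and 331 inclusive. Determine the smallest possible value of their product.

28386

mn = m(363 − m) is concave in m, so over [114, 249] it is minimized at an endpoint.
The extreme feasible split is m = 114, n = 249, giving mn = 28386.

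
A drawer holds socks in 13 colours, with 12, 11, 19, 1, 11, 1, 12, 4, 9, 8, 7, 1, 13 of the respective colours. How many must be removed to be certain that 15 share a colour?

In the worst case you take as many as possible of each colour without reaching 15: 12 + 11 + 14 + 1 + 11 + 1 + 12 + 4 + 9 + 8 + 7 + 1 + 13 = 104.
The next one must give 15 of some colour, so 104 + 1 = 105.

105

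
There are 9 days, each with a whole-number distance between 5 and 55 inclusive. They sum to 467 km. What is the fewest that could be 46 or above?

If only k of them are at least 46, the other 9 − k are at most 45, so the total is at most k·55 + (9 − k)·45.
This must reach 467, so k·55 + (9 − k)·45 ≥ 467, giving k ≥ 7.
Exactly 7 works: 7 values at 55 and 2 at 45 total 475; lower one of the high values by 8 (still ≥ 46) to hit 467.

7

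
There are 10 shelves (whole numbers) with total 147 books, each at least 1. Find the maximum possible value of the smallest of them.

If every one of the 10 were at least 15, the total would be at least 10 × 15 = 150 > 147.
Taking 3 copies of 14 and 7 copies of 15 gives exactly 147, so 14 is attained.

14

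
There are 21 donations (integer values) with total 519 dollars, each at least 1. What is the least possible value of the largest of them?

25

The average is 519/21 > 24, so not all 21 can be 24 or less; the largest is ≥ 25.
Achievable: 15 of them at 25 and 6 at 24 total 519.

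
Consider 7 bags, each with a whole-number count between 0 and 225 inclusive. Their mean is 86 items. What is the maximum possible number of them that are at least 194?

The total is 7 × 86 = 602.
Suppose k of them are at least 194. Those contribute at least 194 each and the other 7 − k at least 0 each.
So the total is at least 194k + 0(7 − k) = 0 + 194k. This must be ≤ 602, giving k ≤ 3.
k = 3 is achieved by 3 values at 194 and 4 at 0, total 582; add 20 to one value (staying below 194) to reach 602.

3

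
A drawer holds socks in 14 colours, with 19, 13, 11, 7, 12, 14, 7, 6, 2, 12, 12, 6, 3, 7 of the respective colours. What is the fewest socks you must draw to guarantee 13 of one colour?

122

In the worst case you take as many as possible of each colour without reaching 13: 12 + 12 + 11 + 7 + 12 + 12 + 7 + 6 + 2 + 12 + 12 + 6 + 3 + 7 = 121.
The next one must give 13 of some colour, so 121 + 1 = 122.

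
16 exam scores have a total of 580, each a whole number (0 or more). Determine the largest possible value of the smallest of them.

The average is 580/16 < 37, so some value is ≤ 36.
Equality holds with 12 values of 36 and 4 values of 37.

36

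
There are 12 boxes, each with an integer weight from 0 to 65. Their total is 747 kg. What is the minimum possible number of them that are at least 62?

4

Each value short of 62 is at most 61, costing at least 65 − 61 = 4 against the maximum total of 780.
We can afford to lose at most 780 − 747 = 33, so at most ⌊33/4⌋ = 8 fall short, and at least 4 are ≥ 62.
Exactly 4 works: 4 values at 65 and 8 at 61 total 748; lower one of the high values by 1 (still ≥ 62) to hit 747.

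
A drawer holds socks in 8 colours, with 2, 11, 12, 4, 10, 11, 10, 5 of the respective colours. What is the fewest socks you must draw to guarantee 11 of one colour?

In the worst case you take as many as possible of each colour without reaching 11: 2 + 10 + 10 + 4 + 10 + 10 + 10 + 5 = 61.
The next one must give 11 of some colour, so 61 + 1 = 62.

62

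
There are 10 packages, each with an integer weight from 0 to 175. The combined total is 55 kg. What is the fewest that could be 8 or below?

4

Let j be the number exceeding 8. Then the total is ≥ 9·j + 0·(10 − j) = 0 + 9j.
So 9j ≤ 55 and j ≤ 6; hence at least 10 − 6 = 4 are ≤ 8.
Exactly 4 works: 4 values at 0 and 6 at 9 total 54; raise one of the low values by 1 (still ≤ 8) to hit 55.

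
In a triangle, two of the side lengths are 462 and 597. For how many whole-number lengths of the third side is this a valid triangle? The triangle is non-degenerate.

The triangle inequality gives |462 − 597| < c < 462 + 597, i.e. 135 < c < 1059.
So c can be any integer from 136 to 1058: 923 values.

923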